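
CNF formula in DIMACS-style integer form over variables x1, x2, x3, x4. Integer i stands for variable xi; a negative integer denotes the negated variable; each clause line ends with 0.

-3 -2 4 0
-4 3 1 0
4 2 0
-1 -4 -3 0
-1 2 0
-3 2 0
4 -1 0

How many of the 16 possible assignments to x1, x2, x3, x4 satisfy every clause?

3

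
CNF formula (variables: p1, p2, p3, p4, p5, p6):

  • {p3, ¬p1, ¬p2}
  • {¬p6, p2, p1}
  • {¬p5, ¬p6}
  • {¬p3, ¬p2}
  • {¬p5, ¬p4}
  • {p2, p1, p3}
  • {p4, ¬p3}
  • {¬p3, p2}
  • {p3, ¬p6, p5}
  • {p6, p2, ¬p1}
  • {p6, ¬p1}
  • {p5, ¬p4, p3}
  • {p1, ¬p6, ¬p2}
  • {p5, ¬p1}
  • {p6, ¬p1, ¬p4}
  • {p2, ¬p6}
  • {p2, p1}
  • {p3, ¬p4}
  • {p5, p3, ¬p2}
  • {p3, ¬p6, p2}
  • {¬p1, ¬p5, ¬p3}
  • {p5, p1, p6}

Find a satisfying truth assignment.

Set p1 = False and propagate.
  then p2 is forced to True.
  then p3 is forced to False.
  then p6 is forced to False.
  then p4 is forced to False.
  then p5 is forced to True.
Check each clause:
  1. {¬p2, ¬p1, p3} — ¬p1 is true.
  2. {p2, p1, ¬p6} — p2 is true.
  3. {¬p5, ¬p6} — ¬p6 is true.
  4. {¬p3, ¬p2} — ¬p3 is true.
  5. {¬p4, ¬p5} — ¬p4 is true.
  6. {p1, p2, p3} — p2 is true.
  7. {¬p3, p4} — ¬p3 is true.
  8. {¬p3, p2} — p2 is true.
  9. {p3, p5, ¬p6} — ¬p6 is true.
  10. {p6, ¬p1, p2} — p2 is true.
  11. {p6, ¬p1} — ¬p1 is true.
  12. {¬p4, p3, p5} — ¬p4 is true.
  13. {¬p2, ¬p6, p1} — ¬p6 is true.
  14. {¬p1, p5} — p5 is true.
  15. {¬p4, p6, ¬p1} — ¬p4 is true.
  16. {p2, ¬p6} — p2 is true.
  17. {p1, p2} — p2 is true.
  18. {p3, ¬p4} — ¬p4 is true.
  19. {p5, p3, ¬p2} — p5 is true.
  20. {p3, ¬p6, p2} — p2 is true.
  21. {¬p5, ¬p1, ¬p3} — ¬p3 is true.
  22. {p1, p5, p6} — p5 is true.

p1=False, p2=True, p3=False, p4=False, p5=True, p6=False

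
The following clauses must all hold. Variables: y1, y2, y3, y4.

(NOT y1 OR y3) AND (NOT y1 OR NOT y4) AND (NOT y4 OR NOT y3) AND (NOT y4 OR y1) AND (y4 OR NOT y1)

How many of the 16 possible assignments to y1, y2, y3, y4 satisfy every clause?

4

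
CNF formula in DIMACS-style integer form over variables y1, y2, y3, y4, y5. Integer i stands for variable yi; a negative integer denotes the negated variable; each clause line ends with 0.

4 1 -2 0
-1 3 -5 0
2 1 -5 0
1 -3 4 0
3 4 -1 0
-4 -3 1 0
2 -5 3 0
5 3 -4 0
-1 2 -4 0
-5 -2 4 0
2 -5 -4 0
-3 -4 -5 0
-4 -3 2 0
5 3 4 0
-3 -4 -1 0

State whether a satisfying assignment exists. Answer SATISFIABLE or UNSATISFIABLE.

SATISFIABLE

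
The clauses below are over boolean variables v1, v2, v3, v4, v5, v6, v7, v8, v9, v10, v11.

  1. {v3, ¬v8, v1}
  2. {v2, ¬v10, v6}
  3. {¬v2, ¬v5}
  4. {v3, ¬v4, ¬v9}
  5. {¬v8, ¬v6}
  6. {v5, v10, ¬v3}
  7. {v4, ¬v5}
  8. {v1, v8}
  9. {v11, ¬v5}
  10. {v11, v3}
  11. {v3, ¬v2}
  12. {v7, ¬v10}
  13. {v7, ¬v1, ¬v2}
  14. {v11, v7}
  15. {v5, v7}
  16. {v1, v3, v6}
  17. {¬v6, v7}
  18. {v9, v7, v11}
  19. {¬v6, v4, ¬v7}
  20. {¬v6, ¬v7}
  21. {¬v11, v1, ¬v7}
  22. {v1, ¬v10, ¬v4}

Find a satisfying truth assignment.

v1 = True, v2 = True, v3 = True, v4 = True, v5 = False, v6 = False, v7 = True, v8 = False, v9 = False, v10 = True, v11 = False

Try v1 = True.
For the remaining variables, v2 = True, v3 = True, v4 = True, v5 = False, v6 = False, v7 = True, v8 = False, v9 = False, v10 = True, v11 = False works.
Check each clause:
  1. {v3, ¬v8, v1} — ¬v8 is true.
  2. {v2, ¬v10, v6} — v2 is true.
  3. {¬v5, ¬v2} — ¬v5 is true.
  4. {¬v4, ¬v9, v3} — v3 is true.
  5. {¬v6, ¬v8} — ¬v8 is true.
  6. {¬v3, v10, v5} — v10 is true.
  7. {v4, ¬v5} — ¬v5 is true.
  8. {v1, v8} — v1 is true.
  9. {v11, ¬v5} — ¬v5 is true.
  10. {v3, v11} — v3 is true.
  11. {¬v2, v3} — v3 is true.
  12. {¬v10, v7} — v7 is true.
  13. {¬v1, ¬v2, v7} — v7 is true.
  14. {v11, v7} — v7 is true.
  15. {v7, v5} — v7 is true.
  16. {v6, v1, v3} — v1 is true.
  17. {v7, ¬v6} — ¬v6 is true.
  18. {v9, v7, v11} — v7 is true.
  19. {¬v7, ¬v6, v4} — ¬v6 is true.
  20. {¬v7, ¬v6} — ¬v6 is true.
  21. {v1, ¬v7, ¬v11} — ¬v11 is true.
  22. {¬v4, ¬v10, v1} — v1 is true.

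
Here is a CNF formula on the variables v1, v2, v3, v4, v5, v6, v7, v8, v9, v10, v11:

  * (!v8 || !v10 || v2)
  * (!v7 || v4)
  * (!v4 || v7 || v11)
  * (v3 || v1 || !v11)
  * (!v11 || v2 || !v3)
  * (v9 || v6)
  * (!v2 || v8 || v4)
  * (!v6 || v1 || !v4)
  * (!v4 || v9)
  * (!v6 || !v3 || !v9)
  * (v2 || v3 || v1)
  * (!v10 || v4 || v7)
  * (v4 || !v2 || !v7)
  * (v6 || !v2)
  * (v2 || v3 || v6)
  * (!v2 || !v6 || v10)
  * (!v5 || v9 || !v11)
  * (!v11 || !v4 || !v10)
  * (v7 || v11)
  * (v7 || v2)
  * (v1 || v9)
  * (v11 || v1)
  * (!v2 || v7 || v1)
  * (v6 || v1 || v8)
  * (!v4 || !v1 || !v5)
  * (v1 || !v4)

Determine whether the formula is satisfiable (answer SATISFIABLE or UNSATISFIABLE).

SATISFIABLE

Pure literal: v5 appears only negated; assign v5 = False.
Set v1 = True and propagate.
Branch on v2: take v2 = False.
  then v7 is forced to True.
  then v4 is forced to True.
  then v9 is forced to True.
For the remaining variables, v3 = True, v6 = False, v8 = True, v10 = False, v11 = False works.
So v1=T, v2=F, v3=T, v4=T, v5=F, v6=F, v7=T, v8=T, v9=T, v10=F, v11=F is a satisfying assignment.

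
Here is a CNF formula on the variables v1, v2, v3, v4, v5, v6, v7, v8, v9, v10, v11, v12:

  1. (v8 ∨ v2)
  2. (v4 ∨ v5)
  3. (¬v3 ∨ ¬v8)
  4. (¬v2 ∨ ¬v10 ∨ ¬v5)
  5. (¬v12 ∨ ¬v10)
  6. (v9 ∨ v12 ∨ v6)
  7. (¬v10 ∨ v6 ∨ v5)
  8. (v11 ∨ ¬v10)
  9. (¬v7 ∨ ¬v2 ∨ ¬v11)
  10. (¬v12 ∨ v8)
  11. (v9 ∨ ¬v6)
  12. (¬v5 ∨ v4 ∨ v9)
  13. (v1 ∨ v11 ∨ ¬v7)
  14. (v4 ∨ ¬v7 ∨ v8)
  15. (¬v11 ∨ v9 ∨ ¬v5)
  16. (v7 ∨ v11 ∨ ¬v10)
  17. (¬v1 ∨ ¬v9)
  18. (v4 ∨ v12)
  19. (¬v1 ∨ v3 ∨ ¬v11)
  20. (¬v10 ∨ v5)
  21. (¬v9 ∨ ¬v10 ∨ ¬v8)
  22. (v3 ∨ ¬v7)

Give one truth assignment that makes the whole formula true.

v1=F, v2=F, v3=F, v4=T, v5=F, v6=T, v7=F, v8=T, v9=T, v10=F, v11=T, v12=F

Check each clause:
  1. (v2 ∨ v8) — v8 is true.
  2. (v4 ∨ v5) — v4 is true.
  3. (¬v8 ∨ ¬v3) — ¬v3 is true.
  4. (¬v5 ∨ ¬v2 ∨ ¬v10) — ¬v5 is true.
  5. (¬v10 ∨ ¬v12) — ¬v12 is true.
  6. (v6 ∨ v9 ∨ v12) — v9 is true.
  7. (v5 ∨ ¬v10 ∨ v6) — ¬v10 is true.
  8. (¬v10 ∨ v11) — v11 is true.
  9. (¬v2 ∨ ¬v11 ∨ ¬v7) — ¬v7 is true.
  10. (v8 ∨ ¬v12) — v8 is true.
  11. (¬v6 ∨ v9) — v9 is true.
  12. (v4 ∨ v9 ∨ ¬v5) — v9 is true.
  13. (v1 ∨ v11 ∨ ¬v7) — ¬v7 is true.
  14. (v4 ∨ ¬v7 ∨ v8) — v8 is true.
  15. (¬v5 ∨ v9 ∨ ¬v11) — v9 is true.
  16. (v11 ∨ ¬v10 ∨ v7) — v11 is true.
  17. (¬v9 ∨ ¬v1) — ¬v1 is true.
  18. (v12 ∨ v4) — v4 is true.
  19. (¬v1 ∨ v3 ∨ ¬v11) — ¬v1 is true.
  20. (v5 ∨ ¬v10) — ¬v10 is true.
  21. (¬v10 ∨ ¬v8 ∨ ¬v9) — ¬v10 is true.
  22. (v3 ∨ ¬v7) — ¬v7 is true.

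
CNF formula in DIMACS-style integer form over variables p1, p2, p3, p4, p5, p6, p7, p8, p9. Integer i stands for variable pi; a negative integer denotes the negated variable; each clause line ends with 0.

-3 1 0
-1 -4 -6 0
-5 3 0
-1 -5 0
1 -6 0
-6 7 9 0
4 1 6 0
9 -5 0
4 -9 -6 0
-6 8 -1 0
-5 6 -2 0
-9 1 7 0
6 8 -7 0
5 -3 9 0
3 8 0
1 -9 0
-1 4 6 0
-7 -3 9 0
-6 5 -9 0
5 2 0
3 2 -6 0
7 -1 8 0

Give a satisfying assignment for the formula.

p1=True, p2=True, p3=False, p4=True, p5=False, p6=False, p7=True, p8=True, p9=True

Check each clause:
  1. (p1 ∨ ¬p3) — p1 is true.
  2. (¬p6 ∨ ¬p4 ∨ ¬p1) — ¬p6 is true.
  3. (¬p5 ∨ p3) — ¬p5 is true.
  4. (¬p1 ∨ ¬p5) — ¬p5 is true.
  5. (p1 ∨ ¬p6) — p1 is true.
  6. (¬p6 ∨ p7 ∨ p9) — p9 is true.
  7. (p6 ∨ p1 ∨ p4) — p1 is true.
  8. (¬p5 ∨ p9) — p9 is true.
  9. (p4 ∨ ¬p9 ∨ ¬p6) — ¬p6 is true.
  10. (¬p1 ∨ ¬p6 ∨ p8) — p8 is true.
  11. (¬p2 ∨ p6 ∨ ¬p5) — ¬p5 is true.
  12. (p7 ∨ p1 ∨ ¬p9) — p1 is true.
  13. (p6 ∨ ¬p7 ∨ p8) — p8 is true.
  14. (p5 ∨ ¬p3 ∨ p9) — p9 is true.
  15. (p3 ∨ p8) — p8 is true.
  16. (¬p9 ∨ p1) — p1 is true.
  17. (p4 ∨ p6 ∨ ¬p1) — p4 is true.
  18. (¬p3 ∨ ¬p7 ∨ p9) — p9 is true.
  19. (¬p6 ∨ p5 ∨ ¬p9) — ¬p6 is true.
  20. (p5 ∨ p2) — p2 is true.
  21. (p3 ∨ p2 ∨ ¬p6) — p2 is true.
  22. (p7 ∨ ¬p1 ∨ p8) — p8 is true.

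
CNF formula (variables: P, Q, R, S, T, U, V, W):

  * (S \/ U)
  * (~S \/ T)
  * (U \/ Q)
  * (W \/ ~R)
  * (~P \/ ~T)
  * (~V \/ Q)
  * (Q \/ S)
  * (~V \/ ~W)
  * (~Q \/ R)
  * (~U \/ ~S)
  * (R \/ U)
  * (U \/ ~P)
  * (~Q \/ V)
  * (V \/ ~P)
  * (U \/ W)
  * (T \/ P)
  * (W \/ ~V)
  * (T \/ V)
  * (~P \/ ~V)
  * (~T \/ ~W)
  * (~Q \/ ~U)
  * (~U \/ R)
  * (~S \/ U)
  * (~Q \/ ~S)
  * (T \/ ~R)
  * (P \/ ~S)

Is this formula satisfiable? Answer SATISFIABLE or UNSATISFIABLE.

UNSATISFIABLE

U = True:
  propagation gives S=False, Q=True; an empty clause results — contradiction.
U = False:
  propagation gives S=True; an empty clause results — contradiction.
Every branch closes, so no satisfying assignment exists.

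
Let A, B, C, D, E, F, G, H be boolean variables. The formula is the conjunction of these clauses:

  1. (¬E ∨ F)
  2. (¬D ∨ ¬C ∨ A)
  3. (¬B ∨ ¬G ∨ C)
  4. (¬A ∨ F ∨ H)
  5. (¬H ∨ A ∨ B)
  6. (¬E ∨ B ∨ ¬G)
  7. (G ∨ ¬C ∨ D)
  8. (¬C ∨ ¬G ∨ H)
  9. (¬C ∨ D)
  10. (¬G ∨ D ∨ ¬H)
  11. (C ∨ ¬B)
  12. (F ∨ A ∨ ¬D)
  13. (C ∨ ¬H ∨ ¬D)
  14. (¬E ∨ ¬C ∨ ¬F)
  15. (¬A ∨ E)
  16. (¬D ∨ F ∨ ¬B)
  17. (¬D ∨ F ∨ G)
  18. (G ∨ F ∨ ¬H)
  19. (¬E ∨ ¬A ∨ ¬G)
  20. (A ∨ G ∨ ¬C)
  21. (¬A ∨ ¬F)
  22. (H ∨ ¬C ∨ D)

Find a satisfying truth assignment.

A=False, B=False, C=False, D=True, E=True, F=True, G=False, H=False

Check each clause:
  1. (¬E ∨ F) — F is true.
  2. (¬C ∨ A ∨ ¬D) — ¬C is true.
  3. (C ∨ ¬B ∨ ¬G) — ¬G is true.
  4. (F ∨ H ∨ ¬A) — F is true.
  5. (A ∨ ¬H ∨ B) — ¬H is true.
  6. (¬E ∨ ¬G ∨ B) — ¬G is true.
  7. (G ∨ ¬C ∨ D) — D is true.
  8. (¬G ∨ ¬C ∨ H) — ¬G is true.
  9. (D ∨ ¬C) — D is true.
  10. (D ∨ ¬H ∨ ¬G) — ¬H is true.
  11. (¬B ∨ C) — ¬B is true.
  12. (F ∨ A ∨ ¬D) — F is true.
  13. (C ∨ ¬D ∨ ¬H) — ¬H is true.
  14. (¬E ∨ ¬C ∨ ¬F) — ¬C is true.
  15. (E ∨ ¬A) — E is true.
  16. (¬B ∨ F ∨ ¬D) — ¬B is true.
  17. (G ∨ ¬D ∨ F) — F is true.
  18. (G ∨ ¬H ∨ F) — ¬H is true.
  19. (¬A ∨ ¬G ∨ ¬E) — ¬G is true.
  20. (A ∨ G ∨ ¬C) — ¬C is true.
  21. (¬F ∨ ¬A) — ¬A is true.
  22. (D ∨ H ∨ ¬C) — D is true.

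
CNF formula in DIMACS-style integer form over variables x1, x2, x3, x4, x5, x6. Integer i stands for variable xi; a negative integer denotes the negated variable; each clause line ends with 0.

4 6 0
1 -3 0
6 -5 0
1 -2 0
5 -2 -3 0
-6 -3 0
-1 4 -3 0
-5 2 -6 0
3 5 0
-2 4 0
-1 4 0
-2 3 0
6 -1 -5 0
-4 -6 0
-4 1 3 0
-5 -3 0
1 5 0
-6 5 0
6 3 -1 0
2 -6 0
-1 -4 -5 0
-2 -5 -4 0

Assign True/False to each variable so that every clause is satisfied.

x1 = True, x2 = False, x3 = True, x4 = True, x5 = False, x6 = False

Try x1 = True.
  then x4 is forced to True.
  then x6 is forced to False.
  then x5 is forced to False.
  then x3 is forced to True.
  then x2 is forced to False.
Every clause has at least one true literal under this assignment.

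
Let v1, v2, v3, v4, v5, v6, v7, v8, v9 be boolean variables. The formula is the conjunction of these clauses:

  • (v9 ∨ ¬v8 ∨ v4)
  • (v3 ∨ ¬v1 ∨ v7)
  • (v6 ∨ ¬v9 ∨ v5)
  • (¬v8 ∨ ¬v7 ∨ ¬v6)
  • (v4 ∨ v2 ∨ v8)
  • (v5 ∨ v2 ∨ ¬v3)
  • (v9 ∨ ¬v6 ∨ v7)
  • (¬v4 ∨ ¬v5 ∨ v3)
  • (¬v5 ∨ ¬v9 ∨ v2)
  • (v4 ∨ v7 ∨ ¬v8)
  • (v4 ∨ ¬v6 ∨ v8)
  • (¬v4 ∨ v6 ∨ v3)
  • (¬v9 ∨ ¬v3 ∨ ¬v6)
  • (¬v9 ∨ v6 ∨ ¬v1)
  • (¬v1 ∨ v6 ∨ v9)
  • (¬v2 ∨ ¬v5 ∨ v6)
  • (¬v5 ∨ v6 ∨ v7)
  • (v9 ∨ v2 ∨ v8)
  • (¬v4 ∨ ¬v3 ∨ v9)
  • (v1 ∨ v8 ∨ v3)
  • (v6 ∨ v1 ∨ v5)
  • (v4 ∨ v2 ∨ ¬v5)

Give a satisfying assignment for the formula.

v1=False  v2=False  v3=False  v4=True  v5=False  v6=True  v7=False  v8=True  v9=True

Try v1 = False.
Branch on v2: take v2 = False.
For the remaining variables, v3 = False, v4 = True, v5 = False, v6 = True, v7 = False, v8 = True, v9 = True works.
Every clause has at least one true literal under this assignment.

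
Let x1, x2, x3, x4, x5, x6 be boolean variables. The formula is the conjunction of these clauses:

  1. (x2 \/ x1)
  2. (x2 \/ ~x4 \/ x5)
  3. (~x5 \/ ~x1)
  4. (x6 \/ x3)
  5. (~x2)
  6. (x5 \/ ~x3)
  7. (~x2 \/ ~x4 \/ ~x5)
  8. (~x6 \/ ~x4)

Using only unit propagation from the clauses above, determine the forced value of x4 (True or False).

False

(~x2) is a unit clause: x2 = False.
From (x2 \/ x1) and x2 = False: x1 = True.
In (~x1 \/ ~x5), ~x1 is now false; ~x5 must hold, so x5 = False.
From (x5 \/ ~x4 \/ x2) and x2 = False, x5 = False: x4 = False.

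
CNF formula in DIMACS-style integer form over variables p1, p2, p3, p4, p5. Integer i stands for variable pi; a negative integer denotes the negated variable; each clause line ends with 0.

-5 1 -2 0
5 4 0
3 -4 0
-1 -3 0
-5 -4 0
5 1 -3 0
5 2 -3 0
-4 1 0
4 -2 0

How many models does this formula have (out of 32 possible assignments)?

3

The models are:
  p1=0 p2=0 p3=0 p4=0 p5=1
  p1=0 p2=0 p3=1 p4=0 p5=1
  p1=1 p2=0 p3=0 p4=0 p5=1
Count: 3.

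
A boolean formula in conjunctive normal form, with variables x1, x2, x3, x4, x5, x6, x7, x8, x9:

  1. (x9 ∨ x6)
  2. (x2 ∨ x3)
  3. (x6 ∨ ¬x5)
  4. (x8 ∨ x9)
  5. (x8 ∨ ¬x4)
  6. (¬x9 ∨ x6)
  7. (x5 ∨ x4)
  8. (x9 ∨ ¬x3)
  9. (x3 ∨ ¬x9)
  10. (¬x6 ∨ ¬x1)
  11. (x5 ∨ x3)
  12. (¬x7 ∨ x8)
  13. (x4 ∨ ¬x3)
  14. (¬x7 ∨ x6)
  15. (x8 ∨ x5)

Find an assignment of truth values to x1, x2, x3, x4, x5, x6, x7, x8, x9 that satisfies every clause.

x1=F  x2=F  x3=T  x4=T  x5=F  x6=T  x7=T  x8=T  x9=T

Check each clause:
  1. (x6 ∨ x9) — x9 is true.
  2. (x2 ∨ x3) — x3 is true.
  3. (¬x5 ∨ x6) — ¬x5 is true.
  4. (x9 ∨ x8) — x8 is true.
  5. (x8 ∨ ¬x4) — x8 is true.
  6. (x6 ∨ ¬x9) — x6 is true.
  7. (x4 ∨ x5) — x4 is true.
  8. (¬x3 ∨ x9) — x9 is true.
  9. (x3 ∨ ¬x9) — x3 is true.
  10. (¬x6 ∨ ¬x1) — ¬x1 is true.
  11. (x3 ∨ x5) — x3 is true.
  12. (x8 ∨ ¬x7) — x8 is true.
  13. (x4 ∨ ¬x3) — x4 is true.
  14. (x6 ∨ ¬x7) — x6 is true.
  15. (x8 ∨ x5) — x8 is true.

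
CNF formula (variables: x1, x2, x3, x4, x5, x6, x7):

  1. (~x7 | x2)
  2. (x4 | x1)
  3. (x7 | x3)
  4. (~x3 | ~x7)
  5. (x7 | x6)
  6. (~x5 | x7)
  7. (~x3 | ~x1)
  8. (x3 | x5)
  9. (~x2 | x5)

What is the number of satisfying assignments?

The models are:
  x1=F x2=F x3=T x4=T x5=F x6=T x7=F
  x1=F x2=T x3=F x4=T x5=T x6=F x7=T
  x1=F x2=T x3=F x4=T x5=T x6=T x7=T
  x1=T x2=T x3=F x4=F x5=T x6=F x7=T
  x1=T x2=T x3=F x4=F x5=T x6=T x7=T
  x1=T x2=T x3=F x4=T x5=T x6=F x7=T
  x1=T x2=T x3=F x4=T x5=T x6=T x7=T
Count: 7.

7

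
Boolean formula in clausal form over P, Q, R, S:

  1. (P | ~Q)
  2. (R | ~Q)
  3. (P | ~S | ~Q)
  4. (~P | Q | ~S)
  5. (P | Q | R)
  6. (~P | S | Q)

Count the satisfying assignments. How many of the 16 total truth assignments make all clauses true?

4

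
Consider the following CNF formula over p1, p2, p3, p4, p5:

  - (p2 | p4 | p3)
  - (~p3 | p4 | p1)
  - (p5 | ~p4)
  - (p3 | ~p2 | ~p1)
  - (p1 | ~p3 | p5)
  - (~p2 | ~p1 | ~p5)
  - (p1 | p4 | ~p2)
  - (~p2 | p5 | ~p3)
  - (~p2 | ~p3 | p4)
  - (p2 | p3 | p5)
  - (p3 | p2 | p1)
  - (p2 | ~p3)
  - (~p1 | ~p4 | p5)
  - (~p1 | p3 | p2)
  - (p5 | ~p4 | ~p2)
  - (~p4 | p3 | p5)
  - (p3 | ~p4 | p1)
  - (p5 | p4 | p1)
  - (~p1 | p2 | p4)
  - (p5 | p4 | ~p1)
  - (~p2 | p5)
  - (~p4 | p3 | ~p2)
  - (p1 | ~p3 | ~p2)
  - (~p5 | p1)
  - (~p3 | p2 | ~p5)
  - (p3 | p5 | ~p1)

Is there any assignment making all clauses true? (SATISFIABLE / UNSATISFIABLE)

p2 = True:
  propagation gives p5=True, p1=False; an empty clause results — contradiction.
p2 = False:
  propagation gives p3=False, p4=True, p5=True, p1=True; an empty clause results — contradiction.
Every branch closes, so no satisfying assignment exists.

UNSATISFIABLE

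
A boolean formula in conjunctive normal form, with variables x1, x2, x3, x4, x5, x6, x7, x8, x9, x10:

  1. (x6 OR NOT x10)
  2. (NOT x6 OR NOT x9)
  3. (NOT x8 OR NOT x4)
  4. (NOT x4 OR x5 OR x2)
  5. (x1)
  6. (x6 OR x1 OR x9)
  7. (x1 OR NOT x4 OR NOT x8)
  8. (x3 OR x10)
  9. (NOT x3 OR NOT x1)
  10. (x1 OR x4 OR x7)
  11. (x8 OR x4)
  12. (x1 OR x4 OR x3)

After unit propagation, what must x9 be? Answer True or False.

Unit clause (x1) sets x1 = True.
In (NOT x1 OR NOT x3), NOT x1 is now false; NOT x3 must hold, so x3 = False.
From (x10 OR x3) and x3 = False: x10 = True.
(NOT x10 OR x6) with x10 = True leaves only x6, so x6 = True.
From (NOT x9 OR NOT x6) and x6 = True: x9 = False.

False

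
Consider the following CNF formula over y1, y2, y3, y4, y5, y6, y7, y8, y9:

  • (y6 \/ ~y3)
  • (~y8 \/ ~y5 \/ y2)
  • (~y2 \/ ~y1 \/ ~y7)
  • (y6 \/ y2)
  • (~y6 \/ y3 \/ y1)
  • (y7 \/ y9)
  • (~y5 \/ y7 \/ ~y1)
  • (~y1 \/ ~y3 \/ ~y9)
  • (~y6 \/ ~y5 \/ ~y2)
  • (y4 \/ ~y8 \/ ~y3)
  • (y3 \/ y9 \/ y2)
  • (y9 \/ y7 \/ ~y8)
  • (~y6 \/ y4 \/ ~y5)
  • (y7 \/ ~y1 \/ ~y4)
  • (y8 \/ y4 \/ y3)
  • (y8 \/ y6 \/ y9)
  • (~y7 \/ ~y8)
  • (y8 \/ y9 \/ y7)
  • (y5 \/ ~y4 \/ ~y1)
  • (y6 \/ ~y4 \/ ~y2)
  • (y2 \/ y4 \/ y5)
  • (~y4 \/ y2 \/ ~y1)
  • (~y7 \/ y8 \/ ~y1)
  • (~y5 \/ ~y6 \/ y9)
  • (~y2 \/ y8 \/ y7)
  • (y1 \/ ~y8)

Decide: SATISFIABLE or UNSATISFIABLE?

SATISFIABLE

Set y1 = True and propagate.
Branch on y2: take y2 = True.
  then y7 is forced to False.
  then y9 is forced to True.
  then y5 is forced to False.
  then y3 is forced to False.
  then y4 is forced to False.
  then y8 is forced to True.
y6 is now unconstrained; take y6 = True.
So y1 = T  y2 = T  y3 = F  y4 = F  y5 = F  y6 = T  y7 = F  y8 = T  y9 = T is a satisfying assignment.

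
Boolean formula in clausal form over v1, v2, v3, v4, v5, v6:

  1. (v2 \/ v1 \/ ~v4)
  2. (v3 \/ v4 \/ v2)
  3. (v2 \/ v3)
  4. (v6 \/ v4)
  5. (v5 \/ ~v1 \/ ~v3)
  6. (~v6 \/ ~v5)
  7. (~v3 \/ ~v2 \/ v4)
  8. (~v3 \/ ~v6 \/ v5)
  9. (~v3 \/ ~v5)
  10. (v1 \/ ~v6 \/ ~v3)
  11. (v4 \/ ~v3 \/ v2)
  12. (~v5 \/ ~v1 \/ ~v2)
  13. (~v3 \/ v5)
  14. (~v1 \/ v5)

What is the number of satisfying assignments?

4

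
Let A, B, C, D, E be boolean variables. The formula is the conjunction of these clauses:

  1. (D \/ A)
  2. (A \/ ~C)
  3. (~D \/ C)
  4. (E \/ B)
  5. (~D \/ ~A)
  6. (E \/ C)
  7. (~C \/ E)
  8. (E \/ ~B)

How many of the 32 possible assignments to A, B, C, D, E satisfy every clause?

The models are:
  A=1 B=0 C=0 D=0 E=1
  A=1 B=0 C=1 D=0 E=1
  A=1 B=1 C=0 D=0 E=1
  A=1 B=1 C=1 D=0 E=1
Count: 4.

4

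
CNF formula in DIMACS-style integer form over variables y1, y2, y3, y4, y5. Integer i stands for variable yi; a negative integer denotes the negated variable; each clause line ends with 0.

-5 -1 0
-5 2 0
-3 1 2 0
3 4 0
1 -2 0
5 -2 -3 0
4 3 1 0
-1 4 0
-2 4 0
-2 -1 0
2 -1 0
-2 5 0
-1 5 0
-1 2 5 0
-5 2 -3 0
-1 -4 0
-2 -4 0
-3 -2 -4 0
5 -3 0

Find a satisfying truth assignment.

Try y1 = False.
  then y2 is forced to False.
  then y5 is forced to False.
  then y3 is forced to False.
  then y4 is forced to True.
Every clause has at least one true literal under this assignment.

y1=False  y2=False  y3=False  y4=True  y5=False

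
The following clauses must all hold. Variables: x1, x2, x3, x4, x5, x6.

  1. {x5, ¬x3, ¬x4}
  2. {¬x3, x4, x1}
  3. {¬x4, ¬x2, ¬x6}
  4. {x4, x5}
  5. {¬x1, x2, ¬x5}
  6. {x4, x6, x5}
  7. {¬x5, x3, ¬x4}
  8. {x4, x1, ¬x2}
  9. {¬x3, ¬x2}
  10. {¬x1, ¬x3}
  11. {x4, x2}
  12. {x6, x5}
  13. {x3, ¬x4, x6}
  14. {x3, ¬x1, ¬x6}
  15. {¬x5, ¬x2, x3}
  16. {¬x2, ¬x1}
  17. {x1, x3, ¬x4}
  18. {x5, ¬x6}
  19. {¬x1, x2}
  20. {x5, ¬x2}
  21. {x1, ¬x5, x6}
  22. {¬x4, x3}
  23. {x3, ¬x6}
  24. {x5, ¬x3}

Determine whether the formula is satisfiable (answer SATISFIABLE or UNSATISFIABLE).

SATISFIABLE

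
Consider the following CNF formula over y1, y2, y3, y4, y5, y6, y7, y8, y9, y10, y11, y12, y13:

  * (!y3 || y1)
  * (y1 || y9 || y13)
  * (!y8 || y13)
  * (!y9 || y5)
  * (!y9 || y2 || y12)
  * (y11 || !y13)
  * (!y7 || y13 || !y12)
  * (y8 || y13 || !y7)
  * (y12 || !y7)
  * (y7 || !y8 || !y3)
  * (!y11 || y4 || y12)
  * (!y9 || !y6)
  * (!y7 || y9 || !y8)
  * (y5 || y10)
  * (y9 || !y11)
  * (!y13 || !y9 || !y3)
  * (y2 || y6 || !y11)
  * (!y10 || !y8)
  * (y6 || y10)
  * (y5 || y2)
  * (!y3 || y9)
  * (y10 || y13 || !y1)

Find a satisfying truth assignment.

Pure literal: y2 appears only positively; assign y2 = True.
Pure literal: y3 appears only negated; assign y3 = False.
Try y1 = True.
The remaining clauses are satisfied by y4 = False, y5 = True, y6 = False, y7 = False, y8 = False, y9 = True, y10 = True, y11 = True, y12 = True, y13 = False.
Check each clause:
  1. (y1 || !y3) — y1 is true.
  2. (y13 || y9 || y1) — y9 is true.
  3. (!y8 || y13) — !y8 is true.
  4. (y5 || !y9) — y5 is true.
  5. (y12 || y2 || !y9) — y2 is true.
  6. (y11 || !y13) — y11 is true.
  7. (!y12 || y13 || !y7) — !y7 is true.
  8. (y13 || !y7 || y8) — !y7 is true.
  9. (!y7 || y12) — !y7 is true.
  10. (!y8 || !y3 || y7) — !y8 is true.
  11. (!y11 || y12 || y4) — y12 is true.
  12. (!y9 || !y6) — !y6 is true.
  13. (!y8 || !y7 || y9) — !y8 is true.
  14. (y10 || y5) — y10 is true.
  15. (y9 || !y11) — y9 is true.
  16. (!y9 || !y3 || !y13) — !y13 is true.
  17. (y6 || !y11 || y2) — y2 is true.
  18. (!y10 || !y8) — !y8 is true.
  19. (y10 || y6) — y10 is true.
  20. (y2 || y5) — y2 is true.
  21. (!y3 || y9) — y9 is true.
  22. (y13 || !y1 || y10) — y10 is true.

y1=True, y2=True, y3=False, y4=False, y5=True, y6=False, y7=False, y8=False, y9=True, y10=True, y11=True, y12=True, y13=False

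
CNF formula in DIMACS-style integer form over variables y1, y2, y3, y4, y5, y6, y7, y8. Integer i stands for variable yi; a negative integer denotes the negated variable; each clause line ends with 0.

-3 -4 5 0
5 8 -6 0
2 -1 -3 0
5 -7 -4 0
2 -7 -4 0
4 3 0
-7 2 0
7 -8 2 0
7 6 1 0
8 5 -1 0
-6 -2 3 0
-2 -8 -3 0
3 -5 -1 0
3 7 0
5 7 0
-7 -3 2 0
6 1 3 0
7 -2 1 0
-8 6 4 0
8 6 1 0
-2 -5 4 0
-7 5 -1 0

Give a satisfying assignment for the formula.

y1 = True, y2 = True, y3 = True, y4 = True, y5 = True, y6 = False, y7 = True, y8 = False

Branch on y1: take y1 = True.
Set y2 = True and propagate.
The remaining clauses are satisfied by y3 = True, y4 = True, y5 = True, y6 = False, y7 = True, y8 = False.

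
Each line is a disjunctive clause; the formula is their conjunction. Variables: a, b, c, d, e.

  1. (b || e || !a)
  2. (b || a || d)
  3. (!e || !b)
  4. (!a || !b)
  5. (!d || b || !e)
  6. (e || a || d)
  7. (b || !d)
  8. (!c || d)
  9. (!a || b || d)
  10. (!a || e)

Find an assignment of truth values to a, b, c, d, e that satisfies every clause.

a = F, b = T, c = F, d = T, e = F

Check each clause:
  1. (b || e || !a) — b is true.
  2. (d || b || a) — b is true.
  3. (!e || !b) — !e is true.
  4. (!a || !b) — !a is true.
  5. (!d || !e || b) — b is true.
  6. (e || a || d) — d is true.
  7. (b || !d) — b is true.
  8. (d || !c) — d is true.
  9. (d || !a || b) — b is true.
  10. (!a || e) — !a is true.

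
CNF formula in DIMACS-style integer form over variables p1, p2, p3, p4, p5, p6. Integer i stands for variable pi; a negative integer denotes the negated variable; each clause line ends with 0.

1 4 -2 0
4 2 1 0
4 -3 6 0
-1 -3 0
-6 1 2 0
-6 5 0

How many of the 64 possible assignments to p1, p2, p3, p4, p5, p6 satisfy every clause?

Split on p1, then p2.
  p1=1, p2=1: p4 free; 3 ways for (p3,p5,p6) × 2^1 = 6.
  p1=1, p2=0: p4 free; 3 ways for (p3,p5,p6) × 2^1 = 6.
  p1=0, p2=1: p3 free; 3 ways for (p4,p5,p6) × 2^1 = 6.
  p1=0, p2=0: remaining (p3,p4,p5,p6) ∈ {(0,1,0,0); (0,1,1,0); (1,1,0,0); (1,1,1,0)} — 4.
Total: 6 + 6 + 6 + 4 = 22.

22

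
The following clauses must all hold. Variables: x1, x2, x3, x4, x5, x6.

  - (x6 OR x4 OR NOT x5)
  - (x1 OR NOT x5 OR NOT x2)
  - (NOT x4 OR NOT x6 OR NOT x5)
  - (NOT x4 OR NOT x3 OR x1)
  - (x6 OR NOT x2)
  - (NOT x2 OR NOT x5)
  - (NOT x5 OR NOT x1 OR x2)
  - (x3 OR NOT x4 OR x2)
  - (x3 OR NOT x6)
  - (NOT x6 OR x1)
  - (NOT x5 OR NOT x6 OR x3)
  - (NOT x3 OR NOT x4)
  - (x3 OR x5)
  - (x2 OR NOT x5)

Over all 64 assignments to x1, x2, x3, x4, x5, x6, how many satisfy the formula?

4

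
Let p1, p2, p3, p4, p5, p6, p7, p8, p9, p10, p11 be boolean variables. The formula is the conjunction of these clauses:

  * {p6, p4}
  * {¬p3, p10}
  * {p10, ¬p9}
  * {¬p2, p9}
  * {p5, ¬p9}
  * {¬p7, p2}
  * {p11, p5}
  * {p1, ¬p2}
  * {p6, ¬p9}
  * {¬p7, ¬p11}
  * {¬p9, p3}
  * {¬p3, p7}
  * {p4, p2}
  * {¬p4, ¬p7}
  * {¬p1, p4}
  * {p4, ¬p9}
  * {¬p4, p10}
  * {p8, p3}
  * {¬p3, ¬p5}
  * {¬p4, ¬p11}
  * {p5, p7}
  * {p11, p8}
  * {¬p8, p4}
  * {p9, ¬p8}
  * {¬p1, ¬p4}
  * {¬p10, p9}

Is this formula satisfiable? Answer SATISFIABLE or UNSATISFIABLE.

p4 = True:
  propagation gives p7=False, p3=False, p9=False, p2=False; an empty clause results — contradiction.
p4 = False:
  propagation gives p6=True, p2=True, p9=True; an empty clause results — contradiction.
Every branch closes, so no satisfying assignment exists.

UNSATISFIABLE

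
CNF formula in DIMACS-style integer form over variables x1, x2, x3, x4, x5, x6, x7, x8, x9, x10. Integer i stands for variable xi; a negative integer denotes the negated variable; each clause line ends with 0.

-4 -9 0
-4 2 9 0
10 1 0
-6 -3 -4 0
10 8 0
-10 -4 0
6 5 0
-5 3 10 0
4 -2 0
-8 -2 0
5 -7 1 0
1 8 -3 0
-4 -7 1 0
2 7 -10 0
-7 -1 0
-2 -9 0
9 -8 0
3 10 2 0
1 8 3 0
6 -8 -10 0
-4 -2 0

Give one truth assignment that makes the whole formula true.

x1 = F, x2 = F, x3 = T, x4 = F, x5 = T, x6 = T, x7 = T, x8 = T, x9 = T, x10 = T

Check each clause:
  1. (~x9 \/ ~x4) — ~x4 is true.
  2. (x2 \/ x9 \/ ~x4) — x9 is true.
  3. (x10 \/ x1) — x10 is true.
  4. (~x3 \/ ~x4 \/ ~x6) — ~x4 is true.
  5. (x8 \/ x10) — x8 is true.
  6. (~x10 \/ ~x4) — ~x4 is true.
  7. (x5 \/ x6) — x5 is true.
  8. (x10 \/ x3 \/ ~x5) — x10 is true.
  9. (x4 \/ ~x2) — ~x2 is true.
  10. (~x8 \/ ~x2) — ~x2 is true.
  11. (x1 \/ ~x7 \/ x5) — x5 is true.
  12. (~x3 \/ x1 \/ x8) — x8 is true.
  13. (~x7 \/ ~x4 \/ x1) — ~x4 is true.
  14. (x7 \/ ~x10 \/ x2) — x7 is true.
  15. (~x7 \/ ~x1) — ~x1 is true.
  16. (~x2 \/ ~x9) — ~x2 is true.
  17. (x9 \/ ~x8) — x9 is true.
  18. (x2 \/ x3 \/ x10) — x3 is true.
  19. (x1 \/ x3 \/ x8) — x8 is true.
  20. (~x8 \/ ~x10 \/ x6) — x6 is true.
  21. (~x2 \/ ~x4) — ~x4 is true.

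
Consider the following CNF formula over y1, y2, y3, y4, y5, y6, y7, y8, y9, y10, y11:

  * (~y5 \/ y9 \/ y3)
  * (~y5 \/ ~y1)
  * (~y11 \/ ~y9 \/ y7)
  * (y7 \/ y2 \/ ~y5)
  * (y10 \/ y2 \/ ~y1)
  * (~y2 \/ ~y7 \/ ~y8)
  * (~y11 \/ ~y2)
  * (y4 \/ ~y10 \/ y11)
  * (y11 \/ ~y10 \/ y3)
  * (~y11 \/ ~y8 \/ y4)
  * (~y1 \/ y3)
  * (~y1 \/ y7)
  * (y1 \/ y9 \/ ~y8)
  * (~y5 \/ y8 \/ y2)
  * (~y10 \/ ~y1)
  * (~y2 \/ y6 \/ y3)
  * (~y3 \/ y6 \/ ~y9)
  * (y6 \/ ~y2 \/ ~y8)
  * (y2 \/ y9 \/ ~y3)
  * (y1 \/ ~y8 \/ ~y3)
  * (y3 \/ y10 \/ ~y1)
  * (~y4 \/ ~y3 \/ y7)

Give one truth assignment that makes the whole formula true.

y5 occurs only negated in the remaining clauses — set y5 = False.
Branch on y1: take y1 = False.
For the remaining variables, y2 = False, y3 = False, y4 = True, y6 = False, y7 = True, y8 = True, y9 = True, y10 = False, y11 = False works.
Every clause has at least one true literal under this assignment.

y1=False, y2=False, y3=False, y4=True, y5=False, y6=False, y7=True, y8=True, y9=True, y10=False, y11=False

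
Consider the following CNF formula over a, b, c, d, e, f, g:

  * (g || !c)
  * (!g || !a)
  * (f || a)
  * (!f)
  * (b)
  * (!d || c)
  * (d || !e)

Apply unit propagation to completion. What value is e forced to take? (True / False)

(!f) stands alone — f = False.
(a || f): since f = False, the clause reduces to (a). a = True.
(!g || !a) with a = True leaves only !g, so g = False.
(g || !c): since g = False, the clause reduces to (!c). c = False.
(b) is a unit clause: b = True.
In (c || !d), c is now false; !d must hold, so d = False.
(!e || d) with d = False leaves only !e, so e = False.

False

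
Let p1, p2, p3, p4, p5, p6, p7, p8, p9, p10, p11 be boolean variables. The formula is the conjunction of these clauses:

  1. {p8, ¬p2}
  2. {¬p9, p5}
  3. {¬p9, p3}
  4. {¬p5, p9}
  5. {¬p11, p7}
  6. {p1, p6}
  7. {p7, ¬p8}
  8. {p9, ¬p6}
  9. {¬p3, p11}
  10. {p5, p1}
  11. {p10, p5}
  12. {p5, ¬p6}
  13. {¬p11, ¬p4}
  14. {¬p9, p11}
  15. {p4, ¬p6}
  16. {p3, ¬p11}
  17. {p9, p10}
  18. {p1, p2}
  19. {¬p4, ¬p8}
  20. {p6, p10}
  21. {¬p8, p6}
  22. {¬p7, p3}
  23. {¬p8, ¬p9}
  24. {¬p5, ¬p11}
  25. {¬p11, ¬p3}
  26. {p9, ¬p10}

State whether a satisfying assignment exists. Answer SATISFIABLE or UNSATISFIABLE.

p9 = True:
  propagation gives p5=True, p3=True, p11=True; an empty clause results — contradiction.
p9 = False:
  propagation gives p5=False, p6=False, p1=True, p10=True; an empty clause results — contradiction.
Every branch closes, so no satisfying assignment exists.

UNSATISFIABLE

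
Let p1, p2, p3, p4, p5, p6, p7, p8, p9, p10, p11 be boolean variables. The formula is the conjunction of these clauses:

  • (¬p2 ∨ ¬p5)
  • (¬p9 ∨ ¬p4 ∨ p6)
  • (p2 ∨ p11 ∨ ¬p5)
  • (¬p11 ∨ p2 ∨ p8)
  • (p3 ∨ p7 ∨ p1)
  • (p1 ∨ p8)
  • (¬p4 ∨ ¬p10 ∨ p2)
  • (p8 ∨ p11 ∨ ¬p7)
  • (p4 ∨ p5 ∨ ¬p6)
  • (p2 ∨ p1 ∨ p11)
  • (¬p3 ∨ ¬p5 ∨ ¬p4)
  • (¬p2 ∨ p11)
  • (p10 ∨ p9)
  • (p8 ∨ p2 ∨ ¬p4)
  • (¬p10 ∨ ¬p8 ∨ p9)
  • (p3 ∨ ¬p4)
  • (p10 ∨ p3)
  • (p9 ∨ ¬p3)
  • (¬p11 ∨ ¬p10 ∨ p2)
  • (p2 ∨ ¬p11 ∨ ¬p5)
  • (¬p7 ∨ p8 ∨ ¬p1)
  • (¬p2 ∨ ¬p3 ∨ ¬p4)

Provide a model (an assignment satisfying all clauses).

p1 = T, p2 = F, p3 = T, p4 = T, p5 = F, p6 = T, p7 = F, p8 = T, p9 = T, p10 = F, p11 = T

Set p1 = True and propagate.
Branch on p2: take p2 = False.
For the remaining variables, p3 = True, p4 = True, p5 = False, p6 = True, p7 = False, p8 = True, p9 = True, p10 = False, p11 = True works.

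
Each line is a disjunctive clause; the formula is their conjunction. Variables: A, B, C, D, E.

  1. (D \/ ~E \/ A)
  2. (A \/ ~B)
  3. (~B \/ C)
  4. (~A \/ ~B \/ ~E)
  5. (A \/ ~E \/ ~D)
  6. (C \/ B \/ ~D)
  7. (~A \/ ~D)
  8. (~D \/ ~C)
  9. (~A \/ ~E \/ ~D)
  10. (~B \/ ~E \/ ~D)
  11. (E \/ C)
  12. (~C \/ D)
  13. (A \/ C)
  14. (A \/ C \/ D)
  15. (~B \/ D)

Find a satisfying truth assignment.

A=T, B=F, C=F, D=F, E=T

Branch on A: take A = True.
  then D is forced to False.
  then C is forced to False.
  then B is forced to False.
  then E is forced to True.
Every clause has at least one true literal under this assignment.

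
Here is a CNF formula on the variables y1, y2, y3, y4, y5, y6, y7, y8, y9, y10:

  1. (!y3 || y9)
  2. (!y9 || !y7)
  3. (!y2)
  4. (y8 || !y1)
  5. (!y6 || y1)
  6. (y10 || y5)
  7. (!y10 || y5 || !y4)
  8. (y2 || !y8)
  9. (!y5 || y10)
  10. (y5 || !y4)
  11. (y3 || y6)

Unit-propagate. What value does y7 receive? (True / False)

False

Unit clause (!y2) sets y2 = False.
In (y2 || !y8), y2 is now false; !y8 must hold, so y8 = False.
In (!y1 || y8), y8 is now false; !y1 must hold, so y1 = False.
In (!y6 || y1), y1 is now false; !y6 must hold, so y6 = False.
From (y6 || y3) and y6 = False: y3 = True.
In (y9 || !y3), !y3 is now false; y9 must hold, so y9 = True.
In (!y9 || !y7), !y9 is now false; !y7 must hold, so y7 = False.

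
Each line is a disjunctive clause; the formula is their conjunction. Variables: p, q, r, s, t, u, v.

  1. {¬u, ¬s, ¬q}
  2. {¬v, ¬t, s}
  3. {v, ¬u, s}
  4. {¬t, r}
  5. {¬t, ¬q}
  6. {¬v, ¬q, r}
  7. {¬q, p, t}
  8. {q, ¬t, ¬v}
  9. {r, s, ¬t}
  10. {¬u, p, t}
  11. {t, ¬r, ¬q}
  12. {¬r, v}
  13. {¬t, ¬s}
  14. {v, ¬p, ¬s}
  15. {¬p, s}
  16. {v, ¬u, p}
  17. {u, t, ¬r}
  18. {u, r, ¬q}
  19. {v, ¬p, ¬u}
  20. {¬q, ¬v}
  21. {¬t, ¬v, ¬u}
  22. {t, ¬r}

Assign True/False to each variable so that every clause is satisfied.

p=0, q=0, r=0, s=1, t=0, u=0, v=0

Check each clause:
  1. {¬u, ¬q, ¬s} — ¬u is true.
  2. {¬t, s, ¬v} — ¬v is true.
  3. {s, ¬u, v} — ¬u is true.
  4. {r, ¬t} — ¬t is true.
  5. {¬q, ¬t} — ¬t is true.
  6. {r, ¬v, ¬q} — ¬v is true.
  7. {t, p, ¬q} — ¬q is true.
  8. {q, ¬t, ¬v} — ¬v is true.
  9. {¬t, s, r} — ¬t is true.
  10. {t, p, ¬u} — ¬u is true.
  11. {¬q, ¬r, t} — ¬r is true.
  12. {v, ¬r} — ¬r is true.
  13. {¬t, ¬s} — ¬t is true.
  14. {v, ¬p, ¬s} — ¬p is true.
  15. {¬p, s} — s is true.
  16. {¬u, p, v} — ¬u is true.
  17. {t, u, ¬r} — ¬r is true.
  18. {u, ¬q, r} — ¬q is true.
  19. {v, ¬u, ¬p} — ¬u is true.
  20. {¬q, ¬v} — ¬v is true.
  21. {¬t, ¬u, ¬v} — ¬v is true.
  22. {t, ¬r} — ¬r is true.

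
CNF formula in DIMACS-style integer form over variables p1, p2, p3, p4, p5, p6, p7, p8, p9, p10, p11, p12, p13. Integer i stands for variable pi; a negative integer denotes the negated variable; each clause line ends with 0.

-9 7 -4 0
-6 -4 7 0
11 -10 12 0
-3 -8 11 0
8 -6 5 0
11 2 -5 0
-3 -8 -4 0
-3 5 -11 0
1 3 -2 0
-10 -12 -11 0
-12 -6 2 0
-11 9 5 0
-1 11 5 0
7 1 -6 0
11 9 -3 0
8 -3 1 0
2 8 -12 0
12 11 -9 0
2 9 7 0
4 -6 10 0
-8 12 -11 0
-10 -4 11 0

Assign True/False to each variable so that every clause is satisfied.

Pure literal: p6 appears only negated; assign p6 = False.
Pure literal: p7 appears only positively; assign p7 = True.
Try p1 = False.
Set p2 = False and propagate.
Set p3 = False and propagate.
For the remaining variables, p4 = False, p5 = False, p8 = False, p9 = True, p10 = True, p11 = True, p12 = False, p13 = True works.
Every clause has at least one true literal under this assignment.
Check each clause:
  1. (p7 | ~p4 | ~p9) — ~p4 is true.
  2. (~p6 | ~p4 | p7) — ~p6 is true.
  3. (p12 | ~p10 | p11) — p11 is true.
  4. (~p8 | p11 | ~p3) — ~p8 is true.
  5. (p8 | p5 | ~p6) — ~p6 is true.
  6. (p2 | p11 | ~p5) — p11 is true.
  7. (~p8 | ~p4 | ~p3) — ~p8 is true.
  8. (~p3 | p5 | ~p11) — ~p3 is true.
  9. (p3 | p1 | ~p2) — ~p2 is true.
  10. (~p10 | ~p11 | ~p12) — ~p12 is true.
  11. (~p12 | p2 | ~p6) — ~p6 is true.
  12. (p5 | ~p11 | p9) — p9 is true.
  13. (p11 | ~p1 | p5) — p11 is true.
  14. (p7 | p1 | ~p6) — ~p6 is true.
  15. (p9 | ~p3 | p11) — p9 is true.
  16. (p1 | ~p3 | p8) — ~p3 is true.
  17. (~p12 | p2 | p8) — ~p12 is true.
  18. (~p9 | p12 | p11) — p11 is true.
  19. (p7 | p2 | p9) — p9 is true.
  20. (~p6 | p10 | p4) — ~p6 is true.
  21. (~p8 | ~p11 | p12) — ~p8 is true.
  22. (p11 | ~p4 | ~p10) — p11 is true.

p1=F, p2=F, p3=F, p4=F, p5=F, p6=F, p7=T, p8=F, p9=T, p10=T, p11=T, p12=F, p13=T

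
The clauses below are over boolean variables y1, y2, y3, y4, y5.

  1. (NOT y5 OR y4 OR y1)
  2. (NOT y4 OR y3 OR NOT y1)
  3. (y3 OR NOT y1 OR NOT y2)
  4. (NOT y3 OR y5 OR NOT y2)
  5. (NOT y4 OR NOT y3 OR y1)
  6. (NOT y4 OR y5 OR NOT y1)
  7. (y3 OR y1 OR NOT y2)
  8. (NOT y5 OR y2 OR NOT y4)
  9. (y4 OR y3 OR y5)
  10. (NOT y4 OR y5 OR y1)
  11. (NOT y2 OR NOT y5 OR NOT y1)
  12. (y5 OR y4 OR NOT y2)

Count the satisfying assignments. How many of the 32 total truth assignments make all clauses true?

Satisfying assignments:
  y1=0 y2=0 y3=1 y4=0 y5=0
  y1=1 y2=0 y3=0 y4=0 y5=1
  y1=1 y2=0 y3=1 y4=0 y5=0
  y1=1 y2=0 y3=1 y4=0 y5=1
Count: 4.

4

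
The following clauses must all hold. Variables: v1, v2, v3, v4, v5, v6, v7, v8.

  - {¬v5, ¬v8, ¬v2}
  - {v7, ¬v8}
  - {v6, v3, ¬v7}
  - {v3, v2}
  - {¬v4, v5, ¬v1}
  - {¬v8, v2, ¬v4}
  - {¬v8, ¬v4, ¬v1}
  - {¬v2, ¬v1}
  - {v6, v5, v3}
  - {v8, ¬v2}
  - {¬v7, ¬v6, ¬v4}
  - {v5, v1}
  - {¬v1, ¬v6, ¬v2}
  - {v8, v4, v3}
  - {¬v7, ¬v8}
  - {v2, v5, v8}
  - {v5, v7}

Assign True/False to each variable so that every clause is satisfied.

v1=True, v2=False, v3=True, v4=True, v5=True, v6=False, v7=True, v8=False

Check each clause:
  1. {¬v5, ¬v2, ¬v8} — ¬v8 is true.
  2. {v7, ¬v8} — ¬v8 is true.
  3. {v3, v6, ¬v7} — v3 is true.
  4. {v2, v3} — v3 is true.
  5. {¬v4, v5, ¬v1} — v5 is true.
  6. {¬v4, ¬v8, v2} — ¬v8 is true.
  7. {¬v1, ¬v8, ¬v4} — ¬v8 is true.
  8. {¬v2, ¬v1} — ¬v2 is true.
  9. {v6, v5, v3} — v3 is true.
  10. {v8, ¬v2} — ¬v2 is true.
  11. {¬v7, ¬v4, ¬v6} — ¬v6 is true.
  12. {v1, v5} — v1 is true.
  13. {¬v6, ¬v2, ¬v1} — ¬v6 is true.
  14. {v8, v4, v3} — v3 is true.
  15. {¬v8, ¬v7} — ¬v8 is true.
  16. {v8, v2, v5} — v5 is true.
  17. {v7, v5} — v5 is true.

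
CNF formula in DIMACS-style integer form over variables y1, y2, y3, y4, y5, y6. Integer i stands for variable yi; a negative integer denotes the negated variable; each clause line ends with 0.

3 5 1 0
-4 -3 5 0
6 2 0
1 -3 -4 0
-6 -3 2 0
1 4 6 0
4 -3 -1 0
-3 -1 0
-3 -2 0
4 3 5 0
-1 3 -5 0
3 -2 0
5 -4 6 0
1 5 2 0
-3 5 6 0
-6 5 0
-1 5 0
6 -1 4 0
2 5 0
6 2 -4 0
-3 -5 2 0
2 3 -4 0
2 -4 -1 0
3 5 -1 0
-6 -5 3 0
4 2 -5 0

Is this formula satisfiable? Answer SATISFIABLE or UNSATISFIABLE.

y3 = True:
  propagation gives y1=False, y4=False, y6=True, y2=True; an empty clause results — contradiction.
y3 = False:
  propagation gives y2=False, y6=True, y5=True; an empty clause results — contradiction.
Every branch closes, so no satisfying assignment exists.

UNSATISFIABLE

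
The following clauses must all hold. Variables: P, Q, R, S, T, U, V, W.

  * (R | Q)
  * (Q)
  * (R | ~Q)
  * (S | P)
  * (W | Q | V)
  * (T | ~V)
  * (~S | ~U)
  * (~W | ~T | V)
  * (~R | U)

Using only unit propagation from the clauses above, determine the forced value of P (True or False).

True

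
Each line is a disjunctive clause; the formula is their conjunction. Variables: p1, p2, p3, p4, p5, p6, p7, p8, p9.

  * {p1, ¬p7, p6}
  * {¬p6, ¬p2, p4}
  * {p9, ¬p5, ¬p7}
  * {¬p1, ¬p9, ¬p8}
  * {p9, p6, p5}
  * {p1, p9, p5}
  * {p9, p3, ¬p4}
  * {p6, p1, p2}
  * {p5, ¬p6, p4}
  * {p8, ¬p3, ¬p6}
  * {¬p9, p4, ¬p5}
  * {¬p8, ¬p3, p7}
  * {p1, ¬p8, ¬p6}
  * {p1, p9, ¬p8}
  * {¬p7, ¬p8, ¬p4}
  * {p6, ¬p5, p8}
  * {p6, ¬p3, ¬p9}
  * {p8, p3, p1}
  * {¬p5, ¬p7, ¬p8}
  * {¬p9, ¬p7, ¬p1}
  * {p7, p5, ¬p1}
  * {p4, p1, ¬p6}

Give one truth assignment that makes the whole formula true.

p1=True, p2=False, p3=False, p4=False, p5=True, p6=True, p7=False, p8=False, p9=False

Branch on p1: take p1 = True.
Set p2 = False and propagate.
For the remaining variables, p3 = False, p4 = False, p5 = True, p6 = True, p7 = False, p8 = False, p9 = False works.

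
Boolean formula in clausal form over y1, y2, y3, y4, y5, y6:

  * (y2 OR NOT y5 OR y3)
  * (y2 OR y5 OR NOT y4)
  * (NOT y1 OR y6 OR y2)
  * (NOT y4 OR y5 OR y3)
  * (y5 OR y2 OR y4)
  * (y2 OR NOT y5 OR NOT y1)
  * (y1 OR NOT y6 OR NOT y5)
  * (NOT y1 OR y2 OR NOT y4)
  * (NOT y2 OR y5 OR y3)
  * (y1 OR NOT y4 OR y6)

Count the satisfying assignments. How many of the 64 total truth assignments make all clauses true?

Case analysis on y2 and y5:
  y2=T, y5=T: y3 free; 5 ways for (y1,y4,y6) × 2^1 = 10.
  y2=T, y5=F: 7 of the 16 assignments to (y1,y3,y4,y6) work.
  y2=F, y5=T: remaining (y1,y3,y4,y6) ∈ {(F,T,F,F)} — 1.
  y2=F, y5=F: a clause becomes empty — 0.
Total: 10 + 7 + 1 + 0 = 18.

18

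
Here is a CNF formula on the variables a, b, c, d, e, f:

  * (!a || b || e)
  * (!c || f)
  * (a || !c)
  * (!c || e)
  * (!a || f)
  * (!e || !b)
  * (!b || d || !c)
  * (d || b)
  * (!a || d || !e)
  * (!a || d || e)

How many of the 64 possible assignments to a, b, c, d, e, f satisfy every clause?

11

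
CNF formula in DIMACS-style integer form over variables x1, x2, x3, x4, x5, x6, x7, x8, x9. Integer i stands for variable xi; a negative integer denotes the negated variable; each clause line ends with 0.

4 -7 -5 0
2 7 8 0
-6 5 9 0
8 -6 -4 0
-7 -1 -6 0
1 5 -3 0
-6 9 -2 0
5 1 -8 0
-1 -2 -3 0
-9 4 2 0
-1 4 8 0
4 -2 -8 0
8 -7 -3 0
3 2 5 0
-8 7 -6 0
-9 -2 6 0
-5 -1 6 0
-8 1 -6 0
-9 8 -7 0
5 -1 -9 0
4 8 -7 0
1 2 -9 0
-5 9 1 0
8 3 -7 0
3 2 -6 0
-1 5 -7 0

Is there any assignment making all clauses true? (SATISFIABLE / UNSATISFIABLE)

Try x1 = False.
Set x2 = True and propagate.
Try x3 = False.
For the remaining variables, x4 = True, x5 = False, x6 = False, x7 = False, x8 = False, x9 = False works.
So x1 = F, x2 = T, x3 = F, x4 = T, x5 = F, x6 = F, x7 = F, x8 = F, x9 = F is a satisfying assignment.

SATISFIABLE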